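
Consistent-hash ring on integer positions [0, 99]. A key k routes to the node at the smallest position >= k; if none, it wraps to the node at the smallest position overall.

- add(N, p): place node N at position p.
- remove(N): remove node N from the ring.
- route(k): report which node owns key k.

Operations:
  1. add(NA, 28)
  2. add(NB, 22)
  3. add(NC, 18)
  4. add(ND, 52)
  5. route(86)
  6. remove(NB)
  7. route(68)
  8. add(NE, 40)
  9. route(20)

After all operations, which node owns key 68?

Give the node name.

Op 1: add NA@28 -> ring=[28:NA]
Op 2: add NB@22 -> ring=[22:NB,28:NA]
Op 3: add NC@18 -> ring=[18:NC,22:NB,28:NA]
Op 4: add ND@52 -> ring=[18:NC,22:NB,28:NA,52:ND]
Op 5: route key 86: none >= 86, wrap to smallest pos 18 -> NC
Op 6: remove NB -> ring=[18:NC,28:NA,52:ND]
Op 7: route key 68: none >= 68, wrap to smallest pos 18 -> NC
Op 8: add NE@40 -> ring=[18:NC,28:NA,40:NE,52:ND]
Op 9: route key 20: smallest pos >= 20 is 28 -> NA
Final route key 68: none >= 68, wrap to smallest pos 18 -> NC

Answer: NC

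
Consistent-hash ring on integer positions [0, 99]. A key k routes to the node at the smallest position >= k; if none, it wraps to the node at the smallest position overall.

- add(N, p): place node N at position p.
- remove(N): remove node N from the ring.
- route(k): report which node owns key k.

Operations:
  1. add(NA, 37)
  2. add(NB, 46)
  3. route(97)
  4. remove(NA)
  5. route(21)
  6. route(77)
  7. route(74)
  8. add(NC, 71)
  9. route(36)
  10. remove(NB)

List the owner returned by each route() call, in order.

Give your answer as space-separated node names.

Answer: NA NB NB NB NB

Derivation:
Op 1: add NA@37 -> ring=[37:NA]
Op 2: add NB@46 -> ring=[37:NA,46:NB]
Op 3: route key 97: none >= 97, wrap to smallest pos 37 -> NA
Op 4: remove NA -> ring=[46:NB]
Op 5: route key 21: smallest pos >= 21 is 46 -> NB
Op 6: route key 77: none >= 77, wrap to smallest pos 46 -> NB
Op 7: route key 74: none >= 74, wrap to smallest pos 46 -> NB
Op 8: add NC@71 -> ring=[46:NB,71:NC]
Op 9: route key 36: smallest pos >= 36 is 46 -> NB
Op 10: remove NB -> ring=[71:NC]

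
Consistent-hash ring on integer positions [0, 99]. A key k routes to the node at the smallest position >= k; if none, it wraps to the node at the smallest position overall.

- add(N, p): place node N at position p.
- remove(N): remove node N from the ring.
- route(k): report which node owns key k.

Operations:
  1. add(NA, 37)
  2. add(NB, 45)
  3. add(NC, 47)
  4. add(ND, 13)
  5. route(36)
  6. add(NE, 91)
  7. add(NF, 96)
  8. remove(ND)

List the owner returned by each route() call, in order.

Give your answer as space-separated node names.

Answer: NA

Derivation:
Op 1: add NA@37 -> ring=[37:NA]
Op 2: add NB@45 -> ring=[37:NA,45:NB]
Op 3: add NC@47 -> ring=[37:NA,45:NB,47:NC]
Op 4: add ND@13 -> ring=[13:ND,37:NA,45:NB,47:NC]
Op 5: route key 36: smallest pos >= 36 is 37 -> NA
Op 6: add NE@91 -> ring=[13:ND,37:NA,45:NB,47:NC,91:NE]
Op 7: add NF@96 -> ring=[13:ND,37:NA,45:NB,47:NC,91:NE,96:NF]
Op 8: remove ND -> ring=[37:NA,45:NB,47:NC,91:NE,96:NF]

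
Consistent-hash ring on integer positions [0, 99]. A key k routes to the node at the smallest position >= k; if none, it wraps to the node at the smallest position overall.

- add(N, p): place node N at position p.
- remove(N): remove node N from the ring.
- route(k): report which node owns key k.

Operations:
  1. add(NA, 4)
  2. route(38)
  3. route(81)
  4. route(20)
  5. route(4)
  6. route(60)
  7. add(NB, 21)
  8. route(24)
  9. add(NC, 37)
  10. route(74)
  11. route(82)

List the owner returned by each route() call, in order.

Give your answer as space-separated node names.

Op 1: add NA@4 -> ring=[4:NA]
Op 2: route key 38: none >= 38, wrap to smallest pos 4 -> NA
Op 3: route key 81: none >= 81, wrap to smallest pos 4 -> NA
Op 4: route key 20: none >= 20, wrap to smallest pos 4 -> NA
Op 5: route key 4: smallest pos >= 4 is 4 -> NA
Op 6: route key 60: none >= 60, wrap to smallest pos 4 -> NA
Op 7: add NB@21 -> ring=[4:NA,21:NB]
Op 8: route key 24: none >= 24, wrap to smallest pos 4 -> NA
Op 9: add NC@37 -> ring=[4:NA,21:NB,37:NC]
Op 10: route key 74: none >= 74, wrap to smallest pos 4 -> NA
Op 11: route key 82: none >= 82, wrap to smallest pos 4 -> NA

Answer: NA NA NA NA NA NA NA NA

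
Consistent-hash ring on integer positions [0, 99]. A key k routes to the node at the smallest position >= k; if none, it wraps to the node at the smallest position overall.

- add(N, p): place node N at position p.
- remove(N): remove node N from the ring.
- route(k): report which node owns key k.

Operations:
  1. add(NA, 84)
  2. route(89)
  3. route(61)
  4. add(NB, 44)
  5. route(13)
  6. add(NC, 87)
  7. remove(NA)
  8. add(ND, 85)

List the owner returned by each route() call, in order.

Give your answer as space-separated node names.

Answer: NA NA NB

Derivation:
Op 1: add NA@84 -> ring=[84:NA]
Op 2: route key 89: none >= 89, wrap to smallest pos 84 -> NA
Op 3: route key 61: smallest pos >= 61 is 84 -> NA
Op 4: add NB@44 -> ring=[44:NB,84:NA]
Op 5: route key 13: smallest pos >= 13 is 44 -> NB
Op 6: add NC@87 -> ring=[44:NB,84:NA,87:NC]
Op 7: remove NA -> ring=[44:NB,87:NC]
Op 8: add ND@85 -> ring=[44:NB,85:ND,87:NC]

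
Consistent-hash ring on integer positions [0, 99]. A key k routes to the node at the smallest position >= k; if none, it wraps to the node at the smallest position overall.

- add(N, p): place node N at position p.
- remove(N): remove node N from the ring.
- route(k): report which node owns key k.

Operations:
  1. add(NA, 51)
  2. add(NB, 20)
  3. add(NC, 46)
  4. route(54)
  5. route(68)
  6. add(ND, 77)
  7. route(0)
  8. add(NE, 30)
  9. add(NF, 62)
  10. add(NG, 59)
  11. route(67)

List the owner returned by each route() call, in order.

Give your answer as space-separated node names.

Answer: NB NB NB ND

Derivation:
Op 1: add NA@51 -> ring=[51:NA]
Op 2: add NB@20 -> ring=[20:NB,51:NA]
Op 3: add NC@46 -> ring=[20:NB,46:NC,51:NA]
Op 4: route key 54: none >= 54, wrap to smallest pos 20 -> NB
Op 5: route key 68: none >= 68, wrap to smallest pos 20 -> NB
Op 6: add ND@77 -> ring=[20:NB,46:NC,51:NA,77:ND]
Op 7: route key 0: smallest pos >= 0 is 20 -> NB
Op 8: add NE@30 -> ring=[20:NB,30:NE,46:NC,51:NA,77:ND]
Op 9: add NF@62 -> ring=[20:NB,30:NE,46:NC,51:NA,62:NF,77:ND]
Op 10: add NG@59 -> ring=[20:NB,30:NE,46:NC,51:NA,59:NG,62:NF,77:ND]
Op 11: route key 67: smallest pos >= 67 is 77 -> ND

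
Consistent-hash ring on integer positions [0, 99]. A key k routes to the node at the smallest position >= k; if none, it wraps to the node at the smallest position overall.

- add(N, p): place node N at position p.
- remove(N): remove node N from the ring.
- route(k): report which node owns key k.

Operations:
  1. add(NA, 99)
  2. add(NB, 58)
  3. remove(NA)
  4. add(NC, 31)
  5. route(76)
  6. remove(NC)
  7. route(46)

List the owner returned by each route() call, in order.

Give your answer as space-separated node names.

Answer: NC NB

Derivation:
Op 1: add NA@99 -> ring=[99:NA]
Op 2: add NB@58 -> ring=[58:NB,99:NA]
Op 3: remove NA -> ring=[58:NB]
Op 4: add NC@31 -> ring=[31:NC,58:NB]
Op 5: route key 76: none >= 76, wrap to smallest pos 31 -> NC
Op 6: remove NC -> ring=[58:NB]
Op 7: route key 46: smallest pos >= 46 is 58 -> NB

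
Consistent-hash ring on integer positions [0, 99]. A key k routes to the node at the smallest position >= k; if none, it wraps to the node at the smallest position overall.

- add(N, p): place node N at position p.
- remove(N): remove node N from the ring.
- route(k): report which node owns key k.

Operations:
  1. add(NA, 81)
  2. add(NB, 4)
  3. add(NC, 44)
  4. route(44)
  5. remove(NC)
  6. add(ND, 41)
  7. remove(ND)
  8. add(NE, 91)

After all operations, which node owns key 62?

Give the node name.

Op 1: add NA@81 -> ring=[81:NA]
Op 2: add NB@4 -> ring=[4:NB,81:NA]
Op 3: add NC@44 -> ring=[4:NB,44:NC,81:NA]
Op 4: route key 44: smallest pos >= 44 is 44 -> NC
Op 5: remove NC -> ring=[4:NB,81:NA]
Op 6: add ND@41 -> ring=[4:NB,41:ND,81:NA]
Op 7: remove ND -> ring=[4:NB,81:NA]
Op 8: add NE@91 -> ring=[4:NB,81:NA,91:NE]
Final route key 62: smallest pos >= 62 is 81 -> NA

Answer: NA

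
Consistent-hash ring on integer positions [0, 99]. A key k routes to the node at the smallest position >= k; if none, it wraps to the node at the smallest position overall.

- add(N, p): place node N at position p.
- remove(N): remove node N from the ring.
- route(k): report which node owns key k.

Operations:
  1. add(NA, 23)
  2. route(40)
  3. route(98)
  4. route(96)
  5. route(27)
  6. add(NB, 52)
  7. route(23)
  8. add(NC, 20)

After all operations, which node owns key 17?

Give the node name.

Op 1: add NA@23 -> ring=[23:NA]
Op 2: route key 40: none >= 40, wrap to smallest pos 23 -> NA
Op 3: route key 98: none >= 98, wrap to smallest pos 23 -> NA
Op 4: route key 96: none >= 96, wrap to smallest pos 23 -> NA
Op 5: route key 27: none >= 27, wrap to smallest pos 23 -> NA
Op 6: add NB@52 -> ring=[23:NA,52:NB]
Op 7: route key 23: smallest pos >= 23 is 23 -> NA
Op 8: add NC@20 -> ring=[20:NC,23:NA,52:NB]
Final route key 17: smallest pos >= 17 is 20 -> NC

Answer: NC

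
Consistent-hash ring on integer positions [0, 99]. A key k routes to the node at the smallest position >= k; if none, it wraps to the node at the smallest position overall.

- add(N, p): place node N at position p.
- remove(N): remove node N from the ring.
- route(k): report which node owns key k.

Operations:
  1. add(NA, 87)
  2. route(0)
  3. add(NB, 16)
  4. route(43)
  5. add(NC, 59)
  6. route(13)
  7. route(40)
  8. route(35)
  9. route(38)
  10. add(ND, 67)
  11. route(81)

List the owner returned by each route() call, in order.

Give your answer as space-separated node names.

Op 1: add NA@87 -> ring=[87:NA]
Op 2: route key 0: smallest pos >= 0 is 87 -> NA
Op 3: add NB@16 -> ring=[16:NB,87:NA]
Op 4: route key 43: smallest pos >= 43 is 87 -> NA
Op 5: add NC@59 -> ring=[16:NB,59:NC,87:NA]
Op 6: route key 13: smallest pos >= 13 is 16 -> NB
Op 7: route key 40: smallest pos >= 40 is 59 -> NC
Op 8: route key 35: smallest pos >= 35 is 59 -> NC
Op 9: route key 38: smallest pos >= 38 is 59 -> NC
Op 10: add ND@67 -> ring=[16:NB,59:NC,67:ND,87:NA]
Op 11: route key 81: smallest pos >= 81 is 87 -> NA

Answer: NA NA NB NC NC NC NA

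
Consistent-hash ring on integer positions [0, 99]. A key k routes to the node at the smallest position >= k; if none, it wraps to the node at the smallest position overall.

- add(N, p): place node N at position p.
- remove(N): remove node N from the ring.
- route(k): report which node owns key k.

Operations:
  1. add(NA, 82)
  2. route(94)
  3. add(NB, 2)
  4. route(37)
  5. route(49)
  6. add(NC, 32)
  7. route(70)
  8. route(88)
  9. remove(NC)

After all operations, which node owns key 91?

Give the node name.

Answer: NB

Derivation:
Op 1: add NA@82 -> ring=[82:NA]
Op 2: route key 94: none >= 94, wrap to smallest pos 82 -> NA
Op 3: add NB@2 -> ring=[2:NB,82:NA]
Op 4: route key 37: smallest pos >= 37 is 82 -> NA
Op 5: route key 49: smallest pos >= 49 is 82 -> NA
Op 6: add NC@32 -> ring=[2:NB,32:NC,82:NA]
Op 7: route key 70: smallest pos >= 70 is 82 -> NA
Op 8: route key 88: none >= 88, wrap to smallest pos 2 -> NB
Op 9: remove NC -> ring=[2:NB,82:NA]
Final route key 91: none >= 91, wrap to smallest pos 2 -> NB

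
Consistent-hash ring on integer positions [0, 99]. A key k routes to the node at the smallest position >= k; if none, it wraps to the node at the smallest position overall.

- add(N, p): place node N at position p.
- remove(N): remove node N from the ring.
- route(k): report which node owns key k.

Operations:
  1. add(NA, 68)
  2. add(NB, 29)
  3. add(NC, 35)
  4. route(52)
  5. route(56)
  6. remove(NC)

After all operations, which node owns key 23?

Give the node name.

Op 1: add NA@68 -> ring=[68:NA]
Op 2: add NB@29 -> ring=[29:NB,68:NA]
Op 3: add NC@35 -> ring=[29:NB,35:NC,68:NA]
Op 4: route key 52: smallest pos >= 52 is 68 -> NA
Op 5: route key 56: smallest pos >= 56 is 68 -> NA
Op 6: remove NC -> ring=[29:NB,68:NA]
Final route key 23: smallest pos >= 23 is 29 -> NB

Answer: NB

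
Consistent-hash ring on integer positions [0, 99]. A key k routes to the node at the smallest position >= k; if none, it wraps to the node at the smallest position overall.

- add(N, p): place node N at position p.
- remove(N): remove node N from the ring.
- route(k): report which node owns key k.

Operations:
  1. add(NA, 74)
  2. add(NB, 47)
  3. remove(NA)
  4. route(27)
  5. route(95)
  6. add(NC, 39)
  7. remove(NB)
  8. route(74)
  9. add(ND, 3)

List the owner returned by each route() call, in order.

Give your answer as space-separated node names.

Op 1: add NA@74 -> ring=[74:NA]
Op 2: add NB@47 -> ring=[47:NB,74:NA]
Op 3: remove NA -> ring=[47:NB]
Op 4: route key 27: smallest pos >= 27 is 47 -> NB
Op 5: route key 95: none >= 95, wrap to smallest pos 47 -> NB
Op 6: add NC@39 -> ring=[39:NC,47:NB]
Op 7: remove NB -> ring=[39:NC]
Op 8: route key 74: none >= 74, wrap to smallest pos 39 -> NC
Op 9: add ND@3 -> ring=[3:ND,39:NC]

Answer: NB NB NC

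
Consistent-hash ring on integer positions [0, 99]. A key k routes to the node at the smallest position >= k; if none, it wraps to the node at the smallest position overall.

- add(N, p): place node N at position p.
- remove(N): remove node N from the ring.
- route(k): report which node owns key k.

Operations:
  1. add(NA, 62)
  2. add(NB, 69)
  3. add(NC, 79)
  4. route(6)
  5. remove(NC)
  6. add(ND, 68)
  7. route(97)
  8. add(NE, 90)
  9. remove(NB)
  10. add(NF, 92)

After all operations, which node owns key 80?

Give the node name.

Answer: NE

Derivation:
Op 1: add NA@62 -> ring=[62:NA]
Op 2: add NB@69 -> ring=[62:NA,69:NB]
Op 3: add NC@79 -> ring=[62:NA,69:NB,79:NC]
Op 4: route key 6: smallest pos >= 6 is 62 -> NA
Op 5: remove NC -> ring=[62:NA,69:NB]
Op 6: add ND@68 -> ring=[62:NA,68:ND,69:NB]
Op 7: route key 97: none >= 97, wrap to smallest pos 62 -> NA
Op 8: add NE@90 -> ring=[62:NA,68:ND,69:NB,90:NE]
Op 9: remove NB -> ring=[62:NA,68:ND,90:NE]
Op 10: add NF@92 -> ring=[62:NA,68:ND,90:NE,92:NF]
Final route key 80: smallest pos >= 80 is 90 -> NE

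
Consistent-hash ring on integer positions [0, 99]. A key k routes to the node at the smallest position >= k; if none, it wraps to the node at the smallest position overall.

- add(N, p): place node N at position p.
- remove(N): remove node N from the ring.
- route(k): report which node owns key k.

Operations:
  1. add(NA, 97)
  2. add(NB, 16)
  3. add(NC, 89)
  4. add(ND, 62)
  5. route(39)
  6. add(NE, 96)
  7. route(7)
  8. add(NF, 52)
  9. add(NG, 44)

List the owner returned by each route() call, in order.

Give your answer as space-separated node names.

Answer: ND NB

Derivation:
Op 1: add NA@97 -> ring=[97:NA]
Op 2: add NB@16 -> ring=[16:NB,97:NA]
Op 3: add NC@89 -> ring=[16:NB,89:NC,97:NA]
Op 4: add ND@62 -> ring=[16:NB,62:ND,89:NC,97:NA]
Op 5: route key 39: smallest pos >= 39 is 62 -> ND
Op 6: add NE@96 -> ring=[16:NB,62:ND,89:NC,96:NE,97:NA]
Op 7: route key 7: smallest pos >= 7 is 16 -> NB
Op 8: add NF@52 -> ring=[16:NB,52:NF,62:ND,89:NC,96:NE,97:NA]
Op 9: add NG@44 -> ring=[16:NB,44:NG,52:NF,62:ND,89:NC,96:NE,97:NA]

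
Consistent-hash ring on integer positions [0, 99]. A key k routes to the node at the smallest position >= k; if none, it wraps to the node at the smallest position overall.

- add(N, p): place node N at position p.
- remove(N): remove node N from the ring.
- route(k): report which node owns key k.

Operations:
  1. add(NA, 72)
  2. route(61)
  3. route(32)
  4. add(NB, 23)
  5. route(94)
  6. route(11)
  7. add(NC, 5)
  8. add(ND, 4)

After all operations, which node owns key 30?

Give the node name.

Op 1: add NA@72 -> ring=[72:NA]
Op 2: route key 61: smallest pos >= 61 is 72 -> NA
Op 3: route key 32: smallest pos >= 32 is 72 -> NA
Op 4: add NB@23 -> ring=[23:NB,72:NA]
Op 5: route key 94: none >= 94, wrap to smallest pos 23 -> NB
Op 6: route key 11: smallest pos >= 11 is 23 -> NB
Op 7: add NC@5 -> ring=[5:NC,23:NB,72:NA]
Op 8: add ND@4 -> ring=[4:ND,5:NC,23:NB,72:NA]
Final route key 30: smallest pos >= 30 is 72 -> NA

Answer: NA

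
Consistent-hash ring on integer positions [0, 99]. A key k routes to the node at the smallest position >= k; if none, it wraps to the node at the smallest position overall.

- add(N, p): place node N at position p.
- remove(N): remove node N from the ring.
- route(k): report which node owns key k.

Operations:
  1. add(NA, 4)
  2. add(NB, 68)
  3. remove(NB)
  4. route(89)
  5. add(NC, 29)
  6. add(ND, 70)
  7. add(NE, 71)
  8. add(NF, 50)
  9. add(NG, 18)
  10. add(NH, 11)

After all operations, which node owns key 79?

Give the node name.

Answer: NA

Derivation:
Op 1: add NA@4 -> ring=[4:NA]
Op 2: add NB@68 -> ring=[4:NA,68:NB]
Op 3: remove NB -> ring=[4:NA]
Op 4: route key 89: none >= 89, wrap to smallest pos 4 -> NA
Op 5: add NC@29 -> ring=[4:NA,29:NC]
Op 6: add ND@70 -> ring=[4:NA,29:NC,70:ND]
Op 7: add NE@71 -> ring=[4:NA,29:NC,70:ND,71:NE]
Op 8: add NF@50 -> ring=[4:NA,29:NC,50:NF,70:ND,71:NE]
Op 9: add NG@18 -> ring=[4:NA,18:NG,29:NC,50:NF,70:ND,71:NE]
Op 10: add NH@11 -> ring=[4:NA,11:NH,18:NG,29:NC,50:NF,70:ND,71:NE]
Final route key 79: none >= 79, wrap to smallest pos 4 -> NA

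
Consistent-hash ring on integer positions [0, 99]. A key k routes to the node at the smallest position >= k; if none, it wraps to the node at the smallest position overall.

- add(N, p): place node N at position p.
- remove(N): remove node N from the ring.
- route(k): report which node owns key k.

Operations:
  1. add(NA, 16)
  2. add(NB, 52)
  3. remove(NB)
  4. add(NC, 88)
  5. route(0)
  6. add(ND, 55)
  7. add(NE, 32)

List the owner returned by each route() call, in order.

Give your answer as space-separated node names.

Op 1: add NA@16 -> ring=[16:NA]
Op 2: add NB@52 -> ring=[16:NA,52:NB]
Op 3: remove NB -> ring=[16:NA]
Op 4: add NC@88 -> ring=[16:NA,88:NC]
Op 5: route key 0: smallest pos >= 0 is 16 -> NA
Op 6: add ND@55 -> ring=[16:NA,55:ND,88:NC]
Op 7: add NE@32 -> ring=[16:NA,32:NE,55:ND,88:NC]

Answer: NA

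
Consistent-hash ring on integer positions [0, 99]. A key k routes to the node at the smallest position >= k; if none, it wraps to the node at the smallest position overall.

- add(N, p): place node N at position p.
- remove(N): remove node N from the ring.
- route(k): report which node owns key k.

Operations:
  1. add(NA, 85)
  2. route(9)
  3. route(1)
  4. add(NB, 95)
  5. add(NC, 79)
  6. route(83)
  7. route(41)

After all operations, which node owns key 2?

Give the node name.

Op 1: add NA@85 -> ring=[85:NA]
Op 2: route key 9: smallest pos >= 9 is 85 -> NA
Op 3: route key 1: smallest pos >= 1 is 85 -> NA
Op 4: add NB@95 -> ring=[85:NA,95:NB]
Op 5: add NC@79 -> ring=[79:NC,85:NA,95:NB]
Op 6: route key 83: smallest pos >= 83 is 85 -> NA
Op 7: route key 41: smallest pos >= 41 is 79 -> NC
Final route key 2: smallest pos >= 2 is 79 -> NC

Answer: NC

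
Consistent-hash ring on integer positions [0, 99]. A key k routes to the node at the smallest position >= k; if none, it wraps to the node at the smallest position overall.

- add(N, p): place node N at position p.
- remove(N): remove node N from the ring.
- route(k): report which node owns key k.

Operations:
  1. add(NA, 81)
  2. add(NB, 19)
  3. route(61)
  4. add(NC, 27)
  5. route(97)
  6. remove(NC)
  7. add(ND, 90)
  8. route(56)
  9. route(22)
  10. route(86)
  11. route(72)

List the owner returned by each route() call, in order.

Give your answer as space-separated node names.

Answer: NA NB NA NA ND NA

Derivation:
Op 1: add NA@81 -> ring=[81:NA]
Op 2: add NB@19 -> ring=[19:NB,81:NA]
Op 3: route key 61: smallest pos >= 61 is 81 -> NA
Op 4: add NC@27 -> ring=[19:NB,27:NC,81:NA]
Op 5: route key 97: none >= 97, wrap to smallest pos 19 -> NB
Op 6: remove NC -> ring=[19:NB,81:NA]
Op 7: add ND@90 -> ring=[19:NB,81:NA,90:ND]
Op 8: route key 56: smallest pos >= 56 is 81 -> NA
Op 9: route key 22: smallest pos >= 22 is 81 -> NA
Op 10: route key 86: smallest pos >= 86 is 90 -> ND
Op 11: route key 72: smallest pos >= 72 is 81 -> NA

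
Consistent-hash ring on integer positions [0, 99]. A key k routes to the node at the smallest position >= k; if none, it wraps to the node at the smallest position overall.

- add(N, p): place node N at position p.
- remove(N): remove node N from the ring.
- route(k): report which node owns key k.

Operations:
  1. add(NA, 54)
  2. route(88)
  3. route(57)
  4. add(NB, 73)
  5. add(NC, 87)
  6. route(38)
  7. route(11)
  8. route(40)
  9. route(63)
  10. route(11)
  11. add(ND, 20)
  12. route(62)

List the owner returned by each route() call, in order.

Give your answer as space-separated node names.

Op 1: add NA@54 -> ring=[54:NA]
Op 2: route key 88: none >= 88, wrap to smallest pos 54 -> NA
Op 3: route key 57: none >= 57, wrap to smallest pos 54 -> NA
Op 4: add NB@73 -> ring=[54:NA,73:NB]
Op 5: add NC@87 -> ring=[54:NA,73:NB,87:NC]
Op 6: route key 38: smallest pos >= 38 is 54 -> NA
Op 7: route key 11: smallest pos >= 11 is 54 -> NA
Op 8: route key 40: smallest pos >= 40 is 54 -> NA
Op 9: route key 63: smallest pos >= 63 is 73 -> NB
Op 10: route key 11: smallest pos >= 11 is 54 -> NA
Op 11: add ND@20 -> ring=[20:ND,54:NA,73:NB,87:NC]
Op 12: route key 62: smallest pos >= 62 is 73 -> NB

Answer: NA NA NA NA NA NB NA NB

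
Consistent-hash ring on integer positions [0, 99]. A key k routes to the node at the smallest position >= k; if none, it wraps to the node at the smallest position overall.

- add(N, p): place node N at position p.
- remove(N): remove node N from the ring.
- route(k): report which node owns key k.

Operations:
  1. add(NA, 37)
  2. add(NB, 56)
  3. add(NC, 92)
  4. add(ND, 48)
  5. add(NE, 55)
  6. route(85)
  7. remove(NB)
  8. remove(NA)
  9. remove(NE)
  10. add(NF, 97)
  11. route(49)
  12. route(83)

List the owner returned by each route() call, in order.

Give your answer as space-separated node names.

Op 1: add NA@37 -> ring=[37:NA]
Op 2: add NB@56 -> ring=[37:NA,56:NB]
Op 3: add NC@92 -> ring=[37:NA,56:NB,92:NC]
Op 4: add ND@48 -> ring=[37:NA,48:ND,56:NB,92:NC]
Op 5: add NE@55 -> ring=[37:NA,48:ND,55:NE,56:NB,92:NC]
Op 6: route key 85: smallest pos >= 85 is 92 -> NC
Op 7: remove NB -> ring=[37:NA,48:ND,55:NE,92:NC]
Op 8: remove NA -> ring=[48:ND,55:NE,92:NC]
Op 9: remove NE -> ring=[48:ND,92:NC]
Op 10: add NF@97 -> ring=[48:ND,92:NC,97:NF]
Op 11: route key 49: smallest pos >= 49 is 92 -> NC
Op 12: route key 83: smallest pos >= 83 is 92 -> NC

Answer: NC NC NC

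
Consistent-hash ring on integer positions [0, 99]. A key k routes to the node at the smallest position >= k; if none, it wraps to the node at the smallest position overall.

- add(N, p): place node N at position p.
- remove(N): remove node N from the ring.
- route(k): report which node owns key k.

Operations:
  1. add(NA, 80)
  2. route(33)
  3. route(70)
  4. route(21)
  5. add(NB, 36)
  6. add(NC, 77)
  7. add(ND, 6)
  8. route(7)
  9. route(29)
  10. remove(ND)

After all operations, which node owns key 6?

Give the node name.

Op 1: add NA@80 -> ring=[80:NA]
Op 2: route key 33: smallest pos >= 33 is 80 -> NA
Op 3: route key 70: smallest pos >= 70 is 80 -> NA
Op 4: route key 21: smallest pos >= 21 is 80 -> NA
Op 5: add NB@36 -> ring=[36:NB,80:NA]
Op 6: add NC@77 -> ring=[36:NB,77:NC,80:NA]
Op 7: add ND@6 -> ring=[6:ND,36:NB,77:NC,80:NA]
Op 8: route key 7: smallest pos >= 7 is 36 -> NB
Op 9: route key 29: smallest pos >= 29 is 36 -> NB
Op 10: remove ND -> ring=[36:NB,77:NC,80:NA]
Final route key 6: smallest pos >= 6 is 36 -> NB

Answer: NB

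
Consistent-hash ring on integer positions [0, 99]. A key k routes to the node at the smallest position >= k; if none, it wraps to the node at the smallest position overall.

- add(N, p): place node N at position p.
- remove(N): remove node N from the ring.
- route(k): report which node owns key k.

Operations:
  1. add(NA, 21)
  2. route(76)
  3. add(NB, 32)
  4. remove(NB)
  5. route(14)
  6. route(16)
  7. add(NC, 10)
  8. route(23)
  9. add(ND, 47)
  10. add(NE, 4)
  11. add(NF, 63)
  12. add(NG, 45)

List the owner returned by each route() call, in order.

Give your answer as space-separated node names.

Answer: NA NA NA NC

Derivation:
Op 1: add NA@21 -> ring=[21:NA]
Op 2: route key 76: none >= 76, wrap to smallest pos 21 -> NA
Op 3: add NB@32 -> ring=[21:NA,32:NB]
Op 4: remove NB -> ring=[21:NA]
Op 5: route key 14: smallest pos >= 14 is 21 -> NA
Op 6: route key 16: smallest pos >= 16 is 21 -> NA
Op 7: add NC@10 -> ring=[10:NC,21:NA]
Op 8: route key 23: none >= 23, wrap to smallest pos 10 -> NC
Op 9: add ND@47 -> ring=[10:NC,21:NA,47:ND]
Op 10: add NE@4 -> ring=[4:NE,10:NC,21:NA,47:ND]
Op 11: add NF@63 -> ring=[4:NE,10:NC,21:NA,47:ND,63:NF]
Op 12: add NG@45 -> ring=[4:NE,10:NC,21:NA,45:NG,47:ND,63:NF]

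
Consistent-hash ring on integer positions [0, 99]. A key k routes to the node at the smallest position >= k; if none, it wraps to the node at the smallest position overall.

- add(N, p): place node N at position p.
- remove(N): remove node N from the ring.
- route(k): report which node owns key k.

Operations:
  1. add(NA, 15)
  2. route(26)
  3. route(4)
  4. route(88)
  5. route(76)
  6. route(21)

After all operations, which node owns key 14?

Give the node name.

Op 1: add NA@15 -> ring=[15:NA]
Op 2: route key 26: none >= 26, wrap to smallest pos 15 -> NA
Op 3: route key 4: smallest pos >= 4 is 15 -> NA
Op 4: route key 88: none >= 88, wrap to smallest pos 15 -> NA
Op 5: route key 76: none >= 76, wrap to smallest pos 15 -> NA
Op 6: route key 21: none >= 21, wrap to smallest pos 15 -> NA
Final route key 14: smallest pos >= 14 is 15 -> NA

Answer: NA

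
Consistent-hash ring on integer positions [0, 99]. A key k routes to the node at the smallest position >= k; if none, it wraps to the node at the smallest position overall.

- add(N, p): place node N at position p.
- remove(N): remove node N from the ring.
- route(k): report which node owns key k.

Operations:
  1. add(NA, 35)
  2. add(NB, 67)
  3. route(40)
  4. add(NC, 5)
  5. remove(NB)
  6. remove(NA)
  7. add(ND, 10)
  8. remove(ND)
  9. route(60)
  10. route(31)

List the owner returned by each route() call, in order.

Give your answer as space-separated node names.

Op 1: add NA@35 -> ring=[35:NA]
Op 2: add NB@67 -> ring=[35:NA,67:NB]
Op 3: route key 40: smallest pos >= 40 is 67 -> NB
Op 4: add NC@5 -> ring=[5:NC,35:NA,67:NB]
Op 5: remove NB -> ring=[5:NC,35:NA]
Op 6: remove NA -> ring=[5:NC]
Op 7: add ND@10 -> ring=[5:NC,10:ND]
Op 8: remove ND -> ring=[5:NC]
Op 9: route key 60: none >= 60, wrap to smallest pos 5 -> NC
Op 10: route key 31: none >= 31, wrap to smallest pos 5 -> NC

Answer: NB NC NC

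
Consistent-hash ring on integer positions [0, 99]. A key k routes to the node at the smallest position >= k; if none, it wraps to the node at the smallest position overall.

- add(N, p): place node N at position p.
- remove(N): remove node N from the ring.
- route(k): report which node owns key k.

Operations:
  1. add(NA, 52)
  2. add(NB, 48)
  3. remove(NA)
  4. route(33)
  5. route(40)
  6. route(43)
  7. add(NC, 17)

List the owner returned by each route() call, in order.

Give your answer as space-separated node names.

Op 1: add NA@52 -> ring=[52:NA]
Op 2: add NB@48 -> ring=[48:NB,52:NA]
Op 3: remove NA -> ring=[48:NB]
Op 4: route key 33: smallest pos >= 33 is 48 -> NB
Op 5: route key 40: smallest pos >= 40 is 48 -> NB
Op 6: route key 43: smallest pos >= 43 is 48 -> NB
Op 7: add NC@17 -> ring=[17:NC,48:NB]

Answer: NB NB NB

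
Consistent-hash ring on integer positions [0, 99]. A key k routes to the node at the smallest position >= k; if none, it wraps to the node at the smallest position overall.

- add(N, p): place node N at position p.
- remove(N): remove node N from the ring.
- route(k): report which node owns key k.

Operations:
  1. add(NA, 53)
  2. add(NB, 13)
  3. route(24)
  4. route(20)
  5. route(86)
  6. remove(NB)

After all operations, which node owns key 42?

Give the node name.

Answer: NA

Derivation:
Op 1: add NA@53 -> ring=[53:NA]
Op 2: add NB@13 -> ring=[13:NB,53:NA]
Op 3: route key 24: smallest pos >= 24 is 53 -> NA
Op 4: route key 20: smallest pos >= 20 is 53 -> NA
Op 5: route key 86: none >= 86, wrap to smallest pos 13 -> NB
Op 6: remove NB -> ring=[53:NA]
Final route key 42: smallest pos >= 42 is 53 -> NA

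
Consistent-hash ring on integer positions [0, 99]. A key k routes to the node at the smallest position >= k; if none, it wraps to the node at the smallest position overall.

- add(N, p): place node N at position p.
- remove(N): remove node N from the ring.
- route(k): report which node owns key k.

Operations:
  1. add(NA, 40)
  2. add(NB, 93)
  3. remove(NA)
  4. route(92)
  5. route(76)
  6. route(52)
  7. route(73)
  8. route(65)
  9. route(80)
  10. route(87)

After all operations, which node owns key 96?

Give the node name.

Op 1: add NA@40 -> ring=[40:NA]
Op 2: add NB@93 -> ring=[40:NA,93:NB]
Op 3: remove NA -> ring=[93:NB]
Op 4: route key 92: smallest pos >= 92 is 93 -> NB
Op 5: route key 76: smallest pos >= 76 is 93 -> NB
Op 6: route key 52: smallest pos >= 52 is 93 -> NB
Op 7: route key 73: smallest pos >= 73 is 93 -> NB
Op 8: route key 65: smallest pos >= 65 is 93 -> NB
Op 9: route key 80: smallest pos >= 80 is 93 -> NB
Op 10: route key 87: smallest pos >= 87 is 93 -> NB
Final route key 96: none >= 96, wrap to smallest pos 93 -> NB

Answer: NB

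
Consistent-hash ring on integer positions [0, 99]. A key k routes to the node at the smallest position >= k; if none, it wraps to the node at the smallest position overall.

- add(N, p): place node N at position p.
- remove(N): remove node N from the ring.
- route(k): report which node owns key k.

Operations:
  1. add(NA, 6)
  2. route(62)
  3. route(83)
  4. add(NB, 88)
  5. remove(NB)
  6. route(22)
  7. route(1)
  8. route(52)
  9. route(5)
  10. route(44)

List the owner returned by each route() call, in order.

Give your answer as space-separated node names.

Answer: NA NA NA NA NA NA NA

Derivation:
Op 1: add NA@6 -> ring=[6:NA]
Op 2: route key 62: none >= 62, wrap to smallest pos 6 -> NA
Op 3: route key 83: none >= 83, wrap to smallest pos 6 -> NA
Op 4: add NB@88 -> ring=[6:NA,88:NB]
Op 5: remove NB -> ring=[6:NA]
Op 6: route key 22: none >= 22, wrap to smallest pos 6 -> NA
Op 7: route key 1: smallest pos >= 1 is 6 -> NA
Op 8: route key 52: none >= 52, wrap to smallest pos 6 -> NA
Op 9: route key 5: smallest pos >= 5 is 6 -> NA
Op 10: route key 44: none >= 44, wrap to smallest pos 6 -> NA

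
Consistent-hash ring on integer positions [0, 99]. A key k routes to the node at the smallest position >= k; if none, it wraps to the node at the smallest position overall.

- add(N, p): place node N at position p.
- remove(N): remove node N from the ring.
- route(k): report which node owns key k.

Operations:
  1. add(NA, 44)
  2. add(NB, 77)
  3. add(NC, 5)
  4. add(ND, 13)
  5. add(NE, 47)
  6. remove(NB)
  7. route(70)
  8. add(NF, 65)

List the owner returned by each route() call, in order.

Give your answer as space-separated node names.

Answer: NC

Derivation:
Op 1: add NA@44 -> ring=[44:NA]
Op 2: add NB@77 -> ring=[44:NA,77:NB]
Op 3: add NC@5 -> ring=[5:NC,44:NA,77:NB]
Op 4: add ND@13 -> ring=[5:NC,13:ND,44:NA,77:NB]
Op 5: add NE@47 -> ring=[5:NC,13:ND,44:NA,47:NE,77:NB]
Op 6: remove NB -> ring=[5:NC,13:ND,44:NA,47:NE]
Op 7: route key 70: none >= 70, wrap to smallest pos 5 -> NC
Op 8: add NF@65 -> ring=[5:NC,13:ND,44:NA,47:NE,65:NF]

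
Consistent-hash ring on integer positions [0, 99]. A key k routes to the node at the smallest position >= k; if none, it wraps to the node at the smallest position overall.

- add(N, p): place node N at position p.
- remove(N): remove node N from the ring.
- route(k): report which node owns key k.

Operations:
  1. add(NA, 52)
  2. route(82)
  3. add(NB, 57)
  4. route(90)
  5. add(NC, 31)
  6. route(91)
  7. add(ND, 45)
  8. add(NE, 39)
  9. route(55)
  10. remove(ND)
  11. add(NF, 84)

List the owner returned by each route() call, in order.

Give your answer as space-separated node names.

Answer: NA NA NC NB

Derivation:
Op 1: add NA@52 -> ring=[52:NA]
Op 2: route key 82: none >= 82, wrap to smallest pos 52 -> NA
Op 3: add NB@57 -> ring=[52:NA,57:NB]
Op 4: route key 90: none >= 90, wrap to smallest pos 52 -> NA
Op 5: add NC@31 -> ring=[31:NC,52:NA,57:NB]
Op 6: route key 91: none >= 91, wrap to smallest pos 31 -> NC
Op 7: add ND@45 -> ring=[31:NC,45:ND,52:NA,57:NB]
Op 8: add NE@39 -> ring=[31:NC,39:NE,45:ND,52:NA,57:NB]
Op 9: route key 55: smallest pos >= 55 is 57 -> NB
Op 10: remove ND -> ring=[31:NC,39:NE,52:NA,57:NB]
Op 11: add NF@84 -> ring=[31:NC,39:NE,52:NA,57:NB,84:NF]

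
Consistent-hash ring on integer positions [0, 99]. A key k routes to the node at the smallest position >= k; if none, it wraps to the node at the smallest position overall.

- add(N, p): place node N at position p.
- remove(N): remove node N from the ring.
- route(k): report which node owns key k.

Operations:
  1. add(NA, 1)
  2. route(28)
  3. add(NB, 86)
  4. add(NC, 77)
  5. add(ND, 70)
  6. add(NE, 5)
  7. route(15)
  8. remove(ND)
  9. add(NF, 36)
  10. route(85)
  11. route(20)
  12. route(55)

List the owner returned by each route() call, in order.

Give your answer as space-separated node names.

Answer: NA ND NB NF NC

Derivation:
Op 1: add NA@1 -> ring=[1:NA]
Op 2: route key 28: none >= 28, wrap to smallest pos 1 -> NA
Op 3: add NB@86 -> ring=[1:NA,86:NB]
Op 4: add NC@77 -> ring=[1:NA,77:NC,86:NB]
Op 5: add ND@70 -> ring=[1:NA,70:ND,77:NC,86:NB]
Op 6: add NE@5 -> ring=[1:NA,5:NE,70:ND,77:NC,86:NB]
Op 7: route key 15: smallest pos >= 15 is 70 -> ND
Op 8: remove ND -> ring=[1:NA,5:NE,77:NC,86:NB]
Op 9: add NF@36 -> ring=[1:NA,5:NE,36:NF,77:NC,86:NB]
Op 10: route key 85: smallest pos >= 85 is 86 -> NB
Op 11: route key 20: smallest pos >= 20 is 36 -> NF
Op 12: route key 55: smallest pos >= 55 is 77 -> NC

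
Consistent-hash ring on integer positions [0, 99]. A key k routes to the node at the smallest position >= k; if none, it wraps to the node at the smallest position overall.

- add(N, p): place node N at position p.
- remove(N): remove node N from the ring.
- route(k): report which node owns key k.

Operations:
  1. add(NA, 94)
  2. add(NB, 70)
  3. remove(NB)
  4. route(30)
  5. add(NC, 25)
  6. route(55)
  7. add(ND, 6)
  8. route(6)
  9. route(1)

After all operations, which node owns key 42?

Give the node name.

Op 1: add NA@94 -> ring=[94:NA]
Op 2: add NB@70 -> ring=[70:NB,94:NA]
Op 3: remove NB -> ring=[94:NA]
Op 4: route key 30: smallest pos >= 30 is 94 -> NA
Op 5: add NC@25 -> ring=[25:NC,94:NA]
Op 6: route key 55: smallest pos >= 55 is 94 -> NA
Op 7: add ND@6 -> ring=[6:ND,25:NC,94:NA]
Op 8: route key 6: smallest pos >= 6 is 6 -> ND
Op 9: route key 1: smallest pos >= 1 is 6 -> ND
Final route key 42: smallest pos >= 42 is 94 -> NA

Answer: NA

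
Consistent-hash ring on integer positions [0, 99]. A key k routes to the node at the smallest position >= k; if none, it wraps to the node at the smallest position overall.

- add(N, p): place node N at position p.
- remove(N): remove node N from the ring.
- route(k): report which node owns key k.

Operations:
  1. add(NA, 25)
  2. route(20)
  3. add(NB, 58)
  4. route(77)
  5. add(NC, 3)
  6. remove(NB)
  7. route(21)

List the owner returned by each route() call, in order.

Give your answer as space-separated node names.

Answer: NA NA NA

Derivation:
Op 1: add NA@25 -> ring=[25:NA]
Op 2: route key 20: smallest pos >= 20 is 25 -> NA
Op 3: add NB@58 -> ring=[25:NA,58:NB]
Op 4: route key 77: none >= 77, wrap to smallest pos 25 -> NA
Op 5: add NC@3 -> ring=[3:NC,25:NA,58:NB]
Op 6: remove NB -> ring=[3:NC,25:NA]
Op 7: route key 21: smallest pos >= 21 is 25 -> NA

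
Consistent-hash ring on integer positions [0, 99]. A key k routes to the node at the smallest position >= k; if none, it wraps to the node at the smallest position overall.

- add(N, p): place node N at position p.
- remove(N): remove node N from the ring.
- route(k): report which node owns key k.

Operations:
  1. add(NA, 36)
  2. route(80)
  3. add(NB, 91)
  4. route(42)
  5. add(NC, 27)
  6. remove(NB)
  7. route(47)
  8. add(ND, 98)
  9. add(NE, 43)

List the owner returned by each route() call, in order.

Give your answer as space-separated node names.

Answer: NA NB NC

Derivation:
Op 1: add NA@36 -> ring=[36:NA]
Op 2: route key 80: none >= 80, wrap to smallest pos 36 -> NA
Op 3: add NB@91 -> ring=[36:NA,91:NB]
Op 4: route key 42: smallest pos >= 42 is 91 -> NB
Op 5: add NC@27 -> ring=[27:NC,36:NA,91:NB]
Op 6: remove NB -> ring=[27:NC,36:NA]
Op 7: route key 47: none >= 47, wrap to smallest pos 27 -> NC
Op 8: add ND@98 -> ring=[27:NC,36:NA,98:ND]
Op 9: add NE@43 -> ring=[27:NC,36:NA,43:NE,98:ND]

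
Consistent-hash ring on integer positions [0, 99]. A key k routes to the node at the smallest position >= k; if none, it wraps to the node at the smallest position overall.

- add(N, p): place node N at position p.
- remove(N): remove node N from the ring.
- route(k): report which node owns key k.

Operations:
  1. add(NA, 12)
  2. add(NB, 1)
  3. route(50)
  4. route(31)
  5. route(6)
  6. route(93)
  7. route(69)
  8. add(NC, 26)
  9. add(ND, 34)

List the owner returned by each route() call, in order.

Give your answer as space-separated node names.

Answer: NB NB NA NB NB

Derivation:
Op 1: add NA@12 -> ring=[12:NA]
Op 2: add NB@1 -> ring=[1:NB,12:NA]
Op 3: route key 50: none >= 50, wrap to smallest pos 1 -> NB
Op 4: route key 31: none >= 31, wrap to smallest pos 1 -> NB
Op 5: route key 6: smallest pos >= 6 is 12 -> NA
Op 6: route key 93: none >= 93, wrap to smallest pos 1 -> NB
Op 7: route key 69: none >= 69, wrap to smallest pos 1 -> NB
Op 8: add NC@26 -> ring=[1:NB,12:NA,26:NC]
Op 9: add ND@34 -> ring=[1:NB,12:NA,26:NC,34:ND]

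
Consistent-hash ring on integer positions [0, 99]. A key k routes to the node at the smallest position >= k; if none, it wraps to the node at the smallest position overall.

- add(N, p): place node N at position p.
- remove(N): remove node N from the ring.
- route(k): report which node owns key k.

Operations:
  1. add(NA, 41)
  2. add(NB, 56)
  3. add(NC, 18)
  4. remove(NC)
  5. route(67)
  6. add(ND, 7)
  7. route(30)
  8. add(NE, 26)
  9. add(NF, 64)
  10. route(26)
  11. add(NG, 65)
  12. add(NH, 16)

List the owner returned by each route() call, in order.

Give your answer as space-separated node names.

Op 1: add NA@41 -> ring=[41:NA]
Op 2: add NB@56 -> ring=[41:NA,56:NB]
Op 3: add NC@18 -> ring=[18:NC,41:NA,56:NB]
Op 4: remove NC -> ring=[41:NA,56:NB]
Op 5: route key 67: none >= 67, wrap to smallest pos 41 -> NA
Op 6: add ND@7 -> ring=[7:ND,41:NA,56:NB]
Op 7: route key 30: smallest pos >= 30 is 41 -> NA
Op 8: add NE@26 -> ring=[7:ND,26:NE,41:NA,56:NB]
Op 9: add NF@64 -> ring=[7:ND,26:NE,41:NA,56:NB,64:NF]
Op 10: route key 26: smallest pos >= 26 is 26 -> NE
Op 11: add NG@65 -> ring=[7:ND,26:NE,41:NA,56:NB,64:NF,65:NG]
Op 12: add NH@16 -> ring=[7:ND,16:NH,26:NE,41:NA,56:NB,64:NF,65:NG]

Answer: NA NA NE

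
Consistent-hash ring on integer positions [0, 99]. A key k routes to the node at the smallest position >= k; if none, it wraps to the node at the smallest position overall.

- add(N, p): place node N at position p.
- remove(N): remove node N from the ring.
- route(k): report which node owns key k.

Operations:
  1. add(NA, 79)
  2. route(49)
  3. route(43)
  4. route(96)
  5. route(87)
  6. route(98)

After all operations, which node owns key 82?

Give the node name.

Op 1: add NA@79 -> ring=[79:NA]
Op 2: route key 49: smallest pos >= 49 is 79 -> NA
Op 3: route key 43: smallest pos >= 43 is 79 -> NA
Op 4: route key 96: none >= 96, wrap to smallest pos 79 -> NA
Op 5: route key 87: none >= 87, wrap to smallest pos 79 -> NA
Op 6: route key 98: none >= 98, wrap to smallest pos 79 -> NA
Final route key 82: none >= 82, wrap to smallest pos 79 -> NA

Answer: NA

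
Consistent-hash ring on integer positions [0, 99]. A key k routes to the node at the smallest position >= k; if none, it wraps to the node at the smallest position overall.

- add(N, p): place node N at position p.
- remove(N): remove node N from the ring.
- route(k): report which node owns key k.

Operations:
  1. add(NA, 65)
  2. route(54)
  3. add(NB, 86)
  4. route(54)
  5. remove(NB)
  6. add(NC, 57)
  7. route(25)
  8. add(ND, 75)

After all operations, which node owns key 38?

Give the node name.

Op 1: add NA@65 -> ring=[65:NA]
Op 2: route key 54: smallest pos >= 54 is 65 -> NA
Op 3: add NB@86 -> ring=[65:NA,86:NB]
Op 4: route key 54: smallest pos >= 54 is 65 -> NA
Op 5: remove NB -> ring=[65:NA]
Op 6: add NC@57 -> ring=[57:NC,65:NA]
Op 7: route key 25: smallest pos >= 25 is 57 -> NC
Op 8: add ND@75 -> ring=[57:NC,65:NA,75:ND]
Final route key 38: smallest pos >= 38 is 57 -> NC

Answer: NC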